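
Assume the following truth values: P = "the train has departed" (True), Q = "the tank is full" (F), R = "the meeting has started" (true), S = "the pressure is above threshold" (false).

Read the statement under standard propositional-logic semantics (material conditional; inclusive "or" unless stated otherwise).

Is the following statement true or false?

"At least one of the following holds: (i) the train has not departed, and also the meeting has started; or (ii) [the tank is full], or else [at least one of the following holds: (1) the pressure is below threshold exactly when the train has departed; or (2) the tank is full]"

In symbols: (~P & R) | (Q | ((~S <-> P) | Q))

~P = ~T = F
~P & R = F & T = F
~S = ~F = T
~S <-> P = T <-> T = T
(~S <-> P) | Q = T | F = T
Q | ((~S <-> P) | Q) = F | T = T
(~P & R) | (Q | ((~S <-> P) | Q)) = F | T = T

True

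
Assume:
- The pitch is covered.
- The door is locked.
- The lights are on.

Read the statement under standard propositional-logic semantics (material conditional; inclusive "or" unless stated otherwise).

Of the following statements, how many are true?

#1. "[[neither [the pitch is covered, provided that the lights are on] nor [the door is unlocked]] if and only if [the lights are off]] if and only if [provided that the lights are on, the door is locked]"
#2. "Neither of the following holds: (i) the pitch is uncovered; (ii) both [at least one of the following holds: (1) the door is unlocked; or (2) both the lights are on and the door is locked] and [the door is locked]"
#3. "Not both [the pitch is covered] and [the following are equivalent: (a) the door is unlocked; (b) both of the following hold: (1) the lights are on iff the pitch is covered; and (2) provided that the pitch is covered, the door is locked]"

2

Let K = "the lights are on" (True), M = "the pitch is covered" (True), R = "the door is locked" (True).

#1: Formalization: (((K -> M) nor not R) iff not K) iff (K -> R)

K -> M = True -> True = True
not R = not True = False
(K -> M) nor not R = True nor False = False
not K = not True = False
((K -> M) nor not R) iff not K = False iff False = True
K -> R = True -> True = True
(((K -> M) nor not R) iff not K) iff (K -> R) = True iff True = True
So #1 is true.

#2: Parsed as not M nor ((not R or (K and R)) and R)

not M = not True = False
not R = not True = False
K and R = True and True = True
not R or (K and R) = False or True = True
(not R or (K and R)) and R = True and True = True
not M nor ((not R or (K and R)) and R) = False nor True = False
Hence #2 is false.

#3: Formalization: M nand (not R iff ((K iff M) and (M -> R)))

not R = not True = False
K iff M = True iff True = True
M -> R = True -> True = True
(K iff M) and (M -> R) = True and True = True
not R iff ((K iff M) and (M -> R)) = False iff True = False
M nand (not R iff ((K iff M) and (M -> R))) = True nand False = True
So #3 is true.

2 of the 3 statements are true (#1, #3).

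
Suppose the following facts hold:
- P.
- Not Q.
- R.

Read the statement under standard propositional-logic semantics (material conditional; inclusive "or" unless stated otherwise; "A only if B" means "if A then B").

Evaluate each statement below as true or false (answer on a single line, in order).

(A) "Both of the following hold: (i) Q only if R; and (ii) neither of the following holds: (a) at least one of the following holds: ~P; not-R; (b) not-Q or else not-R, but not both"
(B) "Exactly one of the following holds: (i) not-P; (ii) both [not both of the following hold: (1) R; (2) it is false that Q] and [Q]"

(A) false, (B) false

(A): Formalization: (Q -> R) and ((not P or not R) nor (not Q xor not R))

Q -> R = False -> True = True
not P = not True = False
not R = not True = False
not P or not R = False or False = False
not Q = not False = True
not R = not True = False
not Q xor not R = True xor False = True
(not P or not R) nor (not Q xor not R) = False nor True = False
(Q -> R) and ((not P or not R) nor (not Q xor not R)) = True and False = False
So (A) is false.

(B): Formalization: not P xor ((R nand not Q) and Q)

not P = not True = False
not Q = not False = True
R nand not Q = True nand True = False
(R nand not Q) and Q = False and False = False
not P xor ((R nand not Q) and Q) = False xor False = False
Thus (B) is false.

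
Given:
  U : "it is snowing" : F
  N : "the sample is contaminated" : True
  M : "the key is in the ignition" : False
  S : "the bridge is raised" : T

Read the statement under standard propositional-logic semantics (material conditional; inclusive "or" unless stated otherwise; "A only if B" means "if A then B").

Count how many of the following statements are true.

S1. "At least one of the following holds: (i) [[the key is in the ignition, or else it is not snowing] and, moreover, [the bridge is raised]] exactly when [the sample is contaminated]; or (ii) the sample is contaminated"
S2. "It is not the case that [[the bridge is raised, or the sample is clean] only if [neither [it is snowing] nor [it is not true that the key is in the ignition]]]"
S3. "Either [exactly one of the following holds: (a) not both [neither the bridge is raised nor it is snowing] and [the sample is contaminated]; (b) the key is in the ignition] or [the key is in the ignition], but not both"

S1: This is (((M or not U) and S) iff N) or N.

not U = not False = True
M or not U = False or True = True
(M or not U) and S = True and True = True
((M or not U) and S) iff N = True iff True = True
(((M or not U) and S) iff N) or N = True or True = True
Thus S1 is true.

S2: Formalization: not ((S or not N) -> (U nor not M))

not N = not True = False
S or not N = True or False = True
not M = not False = True
U nor not M = False nor True = False
(S or not N) -> (U nor not M) = True -> False = False
not ((S or not N) -> (U nor not M)) = not False = True
Hence S2 is true.

S3: Formalization: (((S nor U) nand N) xor M) xor M

S nor U = True nor False = False
(S nor U) nand N = False nand True = True
((S nor U) nand N) xor M = True xor False = True
(((S nor U) nand N) xor M) xor M = True xor False = True
So S3 is true.

Count: 3.

3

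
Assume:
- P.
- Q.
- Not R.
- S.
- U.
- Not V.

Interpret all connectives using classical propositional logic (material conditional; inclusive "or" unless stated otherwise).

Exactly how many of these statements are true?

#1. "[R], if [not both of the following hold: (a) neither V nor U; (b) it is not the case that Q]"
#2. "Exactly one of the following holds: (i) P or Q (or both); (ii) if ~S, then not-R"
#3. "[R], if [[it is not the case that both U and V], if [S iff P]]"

0

#1: In symbols: ((V nor U) nand ~Q) -> R

V nor U = F nor T = F
~Q = ~T = F
(V nor U) nand ~Q = F nand F = T
((V nor U) nand ~Q) -> R = T -> F = F
Hence #1 is false.

#2: Formalization: (P | Q) xor (~S -> ~R)

P | Q = T | T = T
~S = ~T = F
~R = ~F = T
~S -> ~R = F -> T = T
(P | Q) xor (~S -> ~R) = T xor T = F
Hence #2 is false.

#3: Parsed as ((S <-> P) -> (U nand V)) -> R

S <-> P = T <-> T = T
U nand V = T nand F = T
(S <-> P) -> (U nand V) = T -> T = T
((S <-> P) -> (U nand V)) -> R = T -> F = F
So #3 is false.

True statements: 0 (none).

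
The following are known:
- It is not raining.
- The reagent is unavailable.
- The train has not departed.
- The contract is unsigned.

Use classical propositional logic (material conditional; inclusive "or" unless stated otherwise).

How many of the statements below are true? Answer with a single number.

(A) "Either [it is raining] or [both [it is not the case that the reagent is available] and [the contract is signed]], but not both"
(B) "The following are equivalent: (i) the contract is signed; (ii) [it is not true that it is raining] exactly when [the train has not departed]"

Let P = "it is raining" (False), Q = "the reagent is available" (False), S = "the contract is signed" (False), R = "the train has departed" (False).

(A): This is P xor (not Q and S).

not Q = not False = True
not Q and S = True and False = False
P xor (not Q and S) = False xor False = False
Thus (A) is false.

(B): Formalization: S iff (not P iff not R)

not P = not False = True
not R = not False = True
not P iff not R = True iff True = True
S iff (not P iff not R) = False iff True = False
Hence (B) is false.

True statements: 0 (none).

0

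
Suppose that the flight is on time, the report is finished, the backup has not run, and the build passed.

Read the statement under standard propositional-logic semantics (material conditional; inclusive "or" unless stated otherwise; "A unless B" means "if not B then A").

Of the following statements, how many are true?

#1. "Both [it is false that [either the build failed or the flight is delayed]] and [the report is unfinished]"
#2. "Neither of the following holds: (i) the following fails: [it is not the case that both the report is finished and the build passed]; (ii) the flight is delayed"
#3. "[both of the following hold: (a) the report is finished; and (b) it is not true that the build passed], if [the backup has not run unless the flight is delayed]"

Let M = "the build passed" (T), N = "the flight is delayed" (F), W = "the report is finished" (T), G = "the backup has run" (F).

#1: Formalization: ~(~M | N) & ~W

~M = ~T = F
~M | N = F | F = F
~(~M | N) = ~F = T
~W = ~T = F
~(~M | N) & ~W = T & F = F
Hence #1 is false.

#2: This is ~(W nand M) nor N.

W nand M = T nand T = F
~(W nand M) = ~F = T
~(W nand M) nor N = T nor F = F
Hence #2 is false.

#3: Parsed as (~G | N) -> (W & ~M)

~G = ~F = T
~G | N = T | F = T
~M = ~T = F
W & ~M = T & F = F
(~G | N) -> (W & ~M) = T -> F = F
Thus #3 is false.

Count: 0.

0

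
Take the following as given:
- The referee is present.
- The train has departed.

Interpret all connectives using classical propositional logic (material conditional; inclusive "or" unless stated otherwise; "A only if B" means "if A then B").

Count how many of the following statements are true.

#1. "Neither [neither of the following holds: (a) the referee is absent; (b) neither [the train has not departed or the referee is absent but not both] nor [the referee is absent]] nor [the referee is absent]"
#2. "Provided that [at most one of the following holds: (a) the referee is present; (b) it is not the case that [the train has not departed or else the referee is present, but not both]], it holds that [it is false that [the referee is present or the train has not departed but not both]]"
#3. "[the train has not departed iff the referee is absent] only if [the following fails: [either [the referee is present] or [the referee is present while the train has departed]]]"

1

Let P = "the referee is present" (True), R = "the train has departed" (True).

#1: Formalization: (not P nor ((not R xor not P) nor not P)) nor not P

not P = not True = False
not R = not True = False
not P = not True = False
not R xor not P = False xor False = False
not P = not True = False
(not R xor not P) nor not P = False nor False = True
not P nor ((not R xor not P) nor not P) = False nor True = False
not P = not True = False
(not P nor ((not R xor not P) nor not P)) nor not P = False nor False = True
Hence #1 is true.

#2: Formalization: (P nand not (not R xor P)) -> not (P xor not R)

not R = not True = False
not R xor P = False xor True = True
not (not R xor P) = not True = False
P nand not (not R xor P) = True nand False = True
not R = not True = False
P xor not R = True xor False = True
not (P xor not R) = not True = False
(P nand not (not R xor P)) -> not (P xor not R) = True -> False = False
So #2 is false.

#3: This is (not R iff not P) -> not (P or (P and R)).

not R = not True = False
not P = not True = False
not R iff not P = False iff False = True
P and R = True and True = True
P or (P and R) = True or True = True
not (P or (P and R)) = not True = False
(not R iff not P) -> not (P or (P and R)) = True -> False = False
Thus #3 is false.

True statements: 1 (#1).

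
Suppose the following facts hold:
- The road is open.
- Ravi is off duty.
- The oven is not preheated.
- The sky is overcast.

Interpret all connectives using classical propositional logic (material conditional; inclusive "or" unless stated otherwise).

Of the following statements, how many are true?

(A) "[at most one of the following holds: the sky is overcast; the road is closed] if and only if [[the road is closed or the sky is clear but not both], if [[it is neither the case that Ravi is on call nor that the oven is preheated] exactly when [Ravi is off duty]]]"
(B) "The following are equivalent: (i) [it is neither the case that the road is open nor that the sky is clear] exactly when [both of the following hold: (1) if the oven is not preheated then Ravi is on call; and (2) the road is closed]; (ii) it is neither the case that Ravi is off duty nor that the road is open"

0

Let S = "the sky is overcast" (T), M = "the road is closed" (F), U = "Ravi is on call" (F), G = "the oven is preheated" (F).

(A): This is (S ↑ M) ↔ (((U ↓ G) ↔ ¬U) → (M ⊕ ¬S)).

S ↑ M = T ↑ F = T
U ↓ G = F ↓ F = T
¬U = ¬F = T
(U ↓ G) ↔ ¬U = T ↔ T = T
¬S = ¬T = F
M ⊕ ¬S = F ⊕ F = F
((U ↓ G) ↔ ¬U) → (M ⊕ ¬S) = T → F = F
(S ↑ M) ↔ (((U ↓ G) ↔ ¬U) → (M ⊕ ¬S)) = T ↔ F = F
Hence (A) is false.

(B): Formalization: ((¬M ↓ ¬S) ↔ ((¬G → U) ∧ M)) ↔ (¬U ↓ ¬M)

¬M = ¬F = T
¬S = ¬T = F
¬M ↓ ¬S = T ↓ F = F
¬G = ¬F = T
¬G → U = T → F = F
(¬G → U) ∧ M = F ∧ F = F
(¬M ↓ ¬S) ↔ ((¬G → U) ∧ M) = F ↔ F = T
¬U = ¬F = T
¬M = ¬F = T
¬U ↓ ¬M = T ↓ T = F
((¬M ↓ ¬S) ↔ ((¬G → U) ∧ M)) ↔ (¬U ↓ ¬M) = T ↔ F = F
Hence (B) is false.

0 of the 2 statements are true (none).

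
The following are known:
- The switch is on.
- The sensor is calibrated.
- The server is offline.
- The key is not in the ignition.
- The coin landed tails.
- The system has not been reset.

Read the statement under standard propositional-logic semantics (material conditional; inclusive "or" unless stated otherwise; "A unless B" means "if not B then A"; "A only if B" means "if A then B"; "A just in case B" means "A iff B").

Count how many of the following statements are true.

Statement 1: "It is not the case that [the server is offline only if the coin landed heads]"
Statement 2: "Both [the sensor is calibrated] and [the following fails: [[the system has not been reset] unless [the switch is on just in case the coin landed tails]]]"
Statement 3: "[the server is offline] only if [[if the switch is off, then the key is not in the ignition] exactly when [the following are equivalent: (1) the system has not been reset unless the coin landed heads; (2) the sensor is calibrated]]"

Let W = "the server is online" (False), R = "the coin landed heads" (False), Q = "the sensor is calibrated" (True), D = "the system has been reset" (False), L = "the switch is on" (True), U = "the key is in the ignition" (False).

Statement 1: Parsed as not (not W -> R)

not W = not False = True
not W -> R = True -> False = False
not (not W -> R) = not False = True
Thus Statement 1 is true.

Statement 2: This is Q and not (not D or (L iff not R)).

not D = not False = True
not R = not False = True
L iff not R = True iff True = True
not D or (L iff not R) = True or True = True
not (not D or (L iff not R)) = not True = False
Q and not (not D or (L iff not R)) = True and False = False
Thus Statement 2 is false.

Statement 3: Formalization: not W -> ((not L -> not U) iff ((not D or R) iff Q))

not W = not False = True
not L = not True = False
not U = not False = True
not L -> not U = False -> True = True
not D = not False = True
not D or R = True or False = True
(not D or R) iff Q = True iff True = True
(not L -> not U) iff ((not D or R) iff Q) = True iff True = True
not W -> ((not L -> not U) iff ((not D or R) iff Q)) = True -> True = True
So Statement 3 is true.

2 of the 3 statements are true.

2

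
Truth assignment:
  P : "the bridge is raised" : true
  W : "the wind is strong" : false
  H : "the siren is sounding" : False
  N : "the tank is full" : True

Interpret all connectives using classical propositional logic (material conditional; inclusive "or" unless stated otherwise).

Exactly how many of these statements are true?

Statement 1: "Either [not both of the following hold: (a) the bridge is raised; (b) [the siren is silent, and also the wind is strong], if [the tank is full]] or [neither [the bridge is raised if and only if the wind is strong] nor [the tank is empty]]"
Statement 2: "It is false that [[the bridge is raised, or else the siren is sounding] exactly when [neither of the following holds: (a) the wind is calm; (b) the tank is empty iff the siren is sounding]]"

2

Statement 1: Parsed as (P nand (N -> (~H & W))) | ((P <-> W) nor ~N)

~H = ~F = T
~H & W = T & F = F
N -> (~H & W) = T -> F = F
P nand (N -> (~H & W)) = T nand F = T
P <-> W = T <-> F = F
~N = ~T = F
(P <-> W) nor ~N = F nor F = T
(P nand (N -> (~H & W))) | ((P <-> W) nor ~N) = T | T = T
Hence Statement 1 is true.

Statement 2: Formalization: ~((P | H) <-> (~W nor (~N <-> H)))

P | H = T | F = T
~W = ~F = T
~N = ~T = F
~N <-> H = F <-> F = T
~W nor (~N <-> H) = T nor T = F
(P | H) <-> (~W nor (~N <-> H)) = T <-> F = F
~((P | H) <-> (~W nor (~N <-> H))) = ~F = T
Hence Statement 2 is true.

2 of the 2 statements are true (Statement 1, Statement 2).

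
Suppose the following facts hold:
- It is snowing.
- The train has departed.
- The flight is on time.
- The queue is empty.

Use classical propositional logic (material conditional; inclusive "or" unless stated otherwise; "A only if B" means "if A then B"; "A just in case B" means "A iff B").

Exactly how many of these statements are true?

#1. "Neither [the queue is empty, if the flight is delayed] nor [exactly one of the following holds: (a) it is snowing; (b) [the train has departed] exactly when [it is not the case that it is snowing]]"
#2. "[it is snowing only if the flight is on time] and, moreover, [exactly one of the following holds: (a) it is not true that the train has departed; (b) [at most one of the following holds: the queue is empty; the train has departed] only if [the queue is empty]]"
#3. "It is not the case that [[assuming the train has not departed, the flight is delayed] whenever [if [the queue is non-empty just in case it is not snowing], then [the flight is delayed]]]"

1

Let Q = "the flight is delayed" (F), L = "the queue is empty" (T), V = "it is snowing" (T), R = "the train has departed" (T).

#1: Formalization: (Q → L) ↓ (V ⊕ (R ↔ ¬V))

Q → L = F → T = T
¬V = ¬T = F
R ↔ ¬V = T ↔ F = F
V ⊕ (R ↔ ¬V) = T ⊕ F = T
(Q → L) ↓ (V ⊕ (R ↔ ¬V)) = T ↓ T = F
Thus #1 is false.

#2: Parsed as (V → ¬Q) ∧ (¬R ⊕ ((L ↑ R) → L))

¬Q = ¬F = T
V → ¬Q = T → T = T
¬R = ¬T = F
L ↑ R = T ↑ T = F
(L ↑ R) → L = F → T = T
¬R ⊕ ((L ↑ R) → L) = F ⊕ T = T
(V → ¬Q) ∧ (¬R ⊕ ((L ↑ R) → L)) = T ∧ T = T
So #2 is true.

#3: In symbols: ¬(((¬L ↔ ¬V) → Q) → (¬R → Q))

¬L = ¬T = F
¬V = ¬T = F
¬L ↔ ¬V = F ↔ F = T
(¬L ↔ ¬V) → Q = T → F = F
¬R = ¬T = F
¬R → Q = F → F = T
((¬L ↔ ¬V) → Q) → (¬R → Q) = F → T = T
¬(((¬L ↔ ¬V) → Q) → (¬R → Q)) = ¬T = F
Thus #3 is false.

Count: 1.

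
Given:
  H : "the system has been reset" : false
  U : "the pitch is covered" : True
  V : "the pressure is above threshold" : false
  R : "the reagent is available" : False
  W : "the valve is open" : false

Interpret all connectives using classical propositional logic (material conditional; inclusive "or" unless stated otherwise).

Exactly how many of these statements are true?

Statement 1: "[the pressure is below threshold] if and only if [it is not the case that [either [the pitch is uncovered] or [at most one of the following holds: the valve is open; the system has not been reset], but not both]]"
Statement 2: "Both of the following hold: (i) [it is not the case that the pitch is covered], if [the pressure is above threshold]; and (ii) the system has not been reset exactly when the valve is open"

0

Statement 1: This is ¬V ↔ ¬(¬U ⊕ (W ↑ ¬H)).

¬V = ¬F = T
¬U = ¬T = F
¬H = ¬F = T
W ↑ ¬H = F ↑ T = T
¬U ⊕ (W ↑ ¬H) = F ⊕ T = T
¬(¬U ⊕ (W ↑ ¬H)) = ¬T = F
¬V ↔ ¬(¬U ⊕ (W ↑ ¬H)) = T ↔ F = F
Thus Statement 1 is false.

Statement 2: Parsed as (V → ¬U) ∧ (¬H ↔ W)

¬U = ¬T = F
V → ¬U = F → F = T
¬H = ¬F = T
¬H ↔ W = T ↔ F = F
(V → ¬U) ∧ (¬H ↔ W) = T ∧ F = F
Hence Statement 2 is false.

True statements: 0 (none).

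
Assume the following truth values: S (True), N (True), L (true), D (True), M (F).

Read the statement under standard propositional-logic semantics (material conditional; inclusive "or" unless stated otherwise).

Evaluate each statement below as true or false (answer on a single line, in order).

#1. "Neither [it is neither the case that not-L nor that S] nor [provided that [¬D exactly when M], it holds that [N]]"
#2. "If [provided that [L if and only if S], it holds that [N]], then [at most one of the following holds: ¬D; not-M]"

#1 false; #2 true

#1: Formalization: (not L nor S) nor ((not D iff M) -> N)

not L = not True = False
not L nor S = False nor True = False
not D = not True = False
not D iff M = False iff False = True
(not D iff M) -> N = True -> True = True
(not L nor S) nor ((not D iff M) -> N) = False nor True = False
Hence #1 is false.

#2: In symbols: ((L iff S) -> N) -> (not D nand not M)

L iff S = True iff True = True
(L iff S) -> N = True -> True = True
not D = not True = False
not M = not False = True
not D nand not M = False nand True = True
((L iff S) -> N) -> (not D nand not M) = True -> True = True
Hence #2 is true.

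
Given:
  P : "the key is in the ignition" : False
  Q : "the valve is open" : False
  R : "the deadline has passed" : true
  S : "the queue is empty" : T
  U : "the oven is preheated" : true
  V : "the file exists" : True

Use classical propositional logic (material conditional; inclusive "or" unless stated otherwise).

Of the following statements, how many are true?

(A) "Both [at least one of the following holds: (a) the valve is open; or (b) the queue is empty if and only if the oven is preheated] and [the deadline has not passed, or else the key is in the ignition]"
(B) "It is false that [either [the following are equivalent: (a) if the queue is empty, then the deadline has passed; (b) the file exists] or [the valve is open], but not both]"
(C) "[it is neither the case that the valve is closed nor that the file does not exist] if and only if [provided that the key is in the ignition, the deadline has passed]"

0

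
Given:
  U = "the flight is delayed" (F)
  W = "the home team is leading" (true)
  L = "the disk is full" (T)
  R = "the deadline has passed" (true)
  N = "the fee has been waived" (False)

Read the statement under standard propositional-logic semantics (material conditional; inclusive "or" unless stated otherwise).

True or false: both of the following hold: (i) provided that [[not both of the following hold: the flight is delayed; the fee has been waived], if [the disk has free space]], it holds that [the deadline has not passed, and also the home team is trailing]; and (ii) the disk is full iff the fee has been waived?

This is ((~L -> (U nand N)) -> (~R & ~W)) & (L <-> N).

~L = ~T = F
U nand N = F nand F = T
~L -> (U nand N) = F -> T = T
~R = ~T = F
~W = ~T = F
~R & ~W = F & F = F
(~L -> (U nand N)) -> (~R & ~W) = T -> F = F
L <-> N = T <-> F = F
((~L -> (U nand N)) -> (~R & ~W)) & (L <-> N) = F & F = F

False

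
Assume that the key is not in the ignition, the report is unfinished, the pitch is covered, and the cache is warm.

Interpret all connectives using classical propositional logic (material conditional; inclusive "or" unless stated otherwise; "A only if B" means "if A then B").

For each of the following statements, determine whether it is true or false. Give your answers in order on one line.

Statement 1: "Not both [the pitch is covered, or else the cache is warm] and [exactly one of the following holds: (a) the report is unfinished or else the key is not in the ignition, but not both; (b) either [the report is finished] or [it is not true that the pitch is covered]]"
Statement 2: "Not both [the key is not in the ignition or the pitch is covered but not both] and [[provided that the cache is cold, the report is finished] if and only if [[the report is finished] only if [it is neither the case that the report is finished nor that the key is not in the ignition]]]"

Statement 1 true; Statement 2 true

Let U = "the pitch is covered" (T), L = "the cache is warm" (T), G = "the report is finished" (F), H = "the key is in the ignition" (F).

Statement 1: Parsed as (U | L) nand ((~G xor ~H) xor (G | ~U))

U | L = T | T = T
~G = ~F = T
~H = ~F = T
~G xor ~H = T xor T = F
~U = ~T = F
G | ~U = F | F = F
(~G xor ~H) xor (G | ~U) = F xor F = F
(U | L) nand ((~G xor ~H) xor (G | ~U)) = T nand F = T
Hence Statement 1 is true.

Statement 2: Parsed as (~H xor U) nand ((~L -> G) <-> (G -> (G nor ~H)))

~H = ~F = T
~H xor U = T xor T = F
~L = ~T = F
~L -> G = F -> F = T
~H = ~F = T
G nor ~H = F nor T = F
G -> (G nor ~H) = F -> F = T
(~L -> G) <-> (G -> (G nor ~H)) = T <-> T = T
(~H xor U) nand ((~L -> G) <-> (G -> (G nor ~H))) = F nand T = T
So Statement 2 is true.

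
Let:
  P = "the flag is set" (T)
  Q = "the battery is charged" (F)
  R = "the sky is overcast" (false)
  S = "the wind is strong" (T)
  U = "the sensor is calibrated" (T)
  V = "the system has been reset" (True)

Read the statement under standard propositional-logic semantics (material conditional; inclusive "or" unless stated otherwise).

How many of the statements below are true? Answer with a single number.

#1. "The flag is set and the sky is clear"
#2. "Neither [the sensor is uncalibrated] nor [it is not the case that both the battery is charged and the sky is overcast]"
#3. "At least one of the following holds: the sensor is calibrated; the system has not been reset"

#1: Parsed as P ∧ ¬R

¬R = ¬F = T
P ∧ ¬R = T ∧ T = T
Hence #1 is true.

#2: Parsed as ¬U ↓ (Q ↑ R)

¬U = ¬T = F
Q ↑ R = F ↑ F = T
¬U ↓ (Q ↑ R) = F ↓ T = F
So #2 is false.

#3: In symbols: U ∨ ¬V

¬V = ¬T = F
U ∨ ¬V = T ∨ F = T
Thus #3 is true.

Count: 2.

2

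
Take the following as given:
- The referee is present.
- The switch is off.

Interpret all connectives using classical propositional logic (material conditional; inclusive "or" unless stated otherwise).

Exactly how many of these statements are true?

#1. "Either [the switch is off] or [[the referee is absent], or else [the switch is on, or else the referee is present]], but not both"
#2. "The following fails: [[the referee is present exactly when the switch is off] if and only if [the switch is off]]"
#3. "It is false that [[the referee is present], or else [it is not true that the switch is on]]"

Let Q = "the switch is on" (F), P = "the referee is present" (T).

#1: This is ¬Q ⊕ (¬P ∨ (Q ∨ P)).

¬Q = ¬F = T
¬P = ¬T = F
Q ∨ P = F ∨ T = T
¬P ∨ (Q ∨ P) = F ∨ T = T
¬Q ⊕ (¬P ∨ (Q ∨ P)) = T ⊕ T = F
So #1 is false.

#2: Formalization: ¬((P ↔ ¬Q) ↔ ¬Q)

¬Q = ¬F = T
P ↔ ¬Q = T ↔ T = T
¬Q = ¬F = T
(P ↔ ¬Q) ↔ ¬Q = T ↔ T = T
¬((P ↔ ¬Q) ↔ ¬Q) = ¬T = F
So #2 is false.

#3: Parsed as ¬(P ∨ ¬Q)

¬Q = ¬F = T
P ∨ ¬Q = T ∨ T = T
¬(P ∨ ¬Q) = ¬T = F
Thus #3 is false.

0 of the 3 statements are true (none).

0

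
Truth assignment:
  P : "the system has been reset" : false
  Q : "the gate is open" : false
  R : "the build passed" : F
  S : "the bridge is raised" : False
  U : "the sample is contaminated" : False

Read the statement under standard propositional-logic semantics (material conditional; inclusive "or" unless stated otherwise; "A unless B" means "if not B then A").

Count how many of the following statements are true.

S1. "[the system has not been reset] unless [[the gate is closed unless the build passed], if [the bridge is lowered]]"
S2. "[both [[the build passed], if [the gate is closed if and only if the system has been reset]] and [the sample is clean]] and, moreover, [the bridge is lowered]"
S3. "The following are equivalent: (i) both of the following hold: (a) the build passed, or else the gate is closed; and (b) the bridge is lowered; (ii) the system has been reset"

2

S1: Formalization: ~P | (~S -> (~Q | R))

~P = ~F = T
~S = ~F = T
~Q = ~F = T
~Q | R = T | F = T
~S -> (~Q | R) = T -> T = T
~P | (~S -> (~Q | R)) = T | T = T
So S1 is true.

S2: This is (((~Q <-> P) -> R) & ~U) & ~S.

~Q = ~F = T
~Q <-> P = T <-> F = F
(~Q <-> P) -> R = F -> F = T
~U = ~F = T
((~Q <-> P) -> R) & ~U = T & T = T
~S = ~F = T
(((~Q <-> P) -> R) & ~U) & ~S = T & T = T
So S2 is true.

S3: Parsed as ((R | ~Q) & ~S) <-> P

~Q = ~F = T
R | ~Q = F | T = T
~S = ~F = T
(R | ~Q) & ~S = T & T = T
((R | ~Q) & ~S) <-> P = T <-> F = F
Thus S3 is false.

2 of the 3 statements are true (S1, S2).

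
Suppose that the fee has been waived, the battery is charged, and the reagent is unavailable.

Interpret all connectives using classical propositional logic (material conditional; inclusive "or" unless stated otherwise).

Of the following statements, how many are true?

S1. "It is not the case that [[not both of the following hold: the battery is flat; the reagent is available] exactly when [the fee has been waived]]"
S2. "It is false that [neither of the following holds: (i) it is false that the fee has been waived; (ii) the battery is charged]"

Let W = "the battery is charged" (T), S = "the reagent is available" (F), D = "the fee has been waived" (T).

S1: Formalization: ~((~W nand S) <-> D)

~W = ~T = F
~W nand S = F nand F = T
(~W nand S) <-> D = T <-> T = T
~((~W nand S) <-> D) = ~T = F
Hence S1 is false.

S2: Formalization: ~(~D nor W)

~D = ~T = F
~D nor W = F nor T = F
~(~D nor W) = ~F = T
Hence S2 is true.

True statements: 1.

1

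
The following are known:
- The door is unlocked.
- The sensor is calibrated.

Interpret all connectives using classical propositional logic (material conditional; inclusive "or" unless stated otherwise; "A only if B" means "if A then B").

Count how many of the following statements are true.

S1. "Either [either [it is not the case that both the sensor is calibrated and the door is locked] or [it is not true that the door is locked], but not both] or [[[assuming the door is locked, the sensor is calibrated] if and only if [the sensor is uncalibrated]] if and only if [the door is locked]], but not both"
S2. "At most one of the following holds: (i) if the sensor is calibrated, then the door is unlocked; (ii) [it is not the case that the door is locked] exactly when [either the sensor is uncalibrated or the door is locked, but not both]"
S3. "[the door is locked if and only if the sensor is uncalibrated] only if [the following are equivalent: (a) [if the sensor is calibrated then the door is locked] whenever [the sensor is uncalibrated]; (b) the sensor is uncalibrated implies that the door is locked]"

Let N = "the sensor is calibrated" (True), V = "the door is locked" (False).

S1: In symbols: ((N nand V) xor not V) xor (((V -> N) iff not N) iff V)

N nand V = True nand False = True
not V = not False = True
(N nand V) xor not V = True xor True = False
V -> N = False -> True = True
not N = not True = False
(V -> N) iff not N = True iff False = False
((V -> N) iff not N) iff V = False iff False = True
((N nand V) xor not V) xor (((V -> N) iff not N) iff V) = False xor True = True
Hence S1 is true.

S2: In symbols: (N -> not V) nand (not V iff (not N xor V))

not V = not False = True
N -> not V = True -> True = True
not V = not False = True
not N = not True = False
not N xor V = False xor False = False
not V iff (not N xor V) = True iff False = False
(N -> not V) nand (not V iff (not N xor V)) = True nand False = True
Thus S2 is true.

S3: Formalization: (V iff not N) -> ((not N -> (N -> V)) iff (not N -> V))

not N = not True = False
V iff not N = False iff False = True
not N = not True = False
N -> V = True -> False = False
not N -> (N -> V) = False -> False = True
not N = not True = False
not N -> V = False -> False = True
(not N -> (N -> V)) iff (not N -> V) = True iff True = True
(V iff not N) -> ((not N -> (N -> V)) iff (not N -> V)) = True -> True = True
Hence S3 is true.

Count: 3.

3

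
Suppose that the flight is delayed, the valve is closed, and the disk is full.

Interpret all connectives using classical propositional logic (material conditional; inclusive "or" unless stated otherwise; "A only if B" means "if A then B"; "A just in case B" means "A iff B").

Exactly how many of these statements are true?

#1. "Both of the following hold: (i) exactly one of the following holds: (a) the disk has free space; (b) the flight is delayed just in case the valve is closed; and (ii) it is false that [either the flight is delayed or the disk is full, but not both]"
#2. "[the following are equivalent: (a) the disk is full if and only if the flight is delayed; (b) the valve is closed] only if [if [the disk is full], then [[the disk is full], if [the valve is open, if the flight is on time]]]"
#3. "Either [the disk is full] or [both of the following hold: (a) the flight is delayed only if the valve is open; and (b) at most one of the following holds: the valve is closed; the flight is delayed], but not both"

3

Let L = "the disk is full" (T), S = "the flight is delayed" (T), P = "the valve is open" (F).

#1: In symbols: (~L xor (S <-> ~P)) & ~(S xor L)

~L = ~T = F
~P = ~F = T
S <-> ~P = T <-> T = T
~L xor (S <-> ~P) = F xor T = T
S xor L = T xor T = F
~(S xor L) = ~F = T
(~L xor (S <-> ~P)) & ~(S xor L) = T & T = T
Hence #1 is true.

#2: Parsed as ((L <-> S) <-> ~P) -> (L -> ((~S -> P) -> L))

L <-> S = T <-> T = T
~P = ~F = T
(L <-> S) <-> ~P = T <-> T = T
~S = ~T = F
~S -> P = F -> F = T
(~S -> P) -> L = T -> T = T
L -> ((~S -> P) -> L) = T -> T = T
((L <-> S) <-> ~P) -> (L -> ((~S -> P) -> L)) = T -> T = T
Hence #2 is true.

#3: In symbols: L xor ((S -> P) & (~P nand S))

S -> P = T -> F = F
~P = ~F = T
~P nand S = T nand T = F
(S -> P) & (~P nand S) = F & F = F
L xor ((S -> P) & (~P nand S)) = T xor F = T
Thus #3 is true.

3 of the 3 statements are true (#1, #2, #3).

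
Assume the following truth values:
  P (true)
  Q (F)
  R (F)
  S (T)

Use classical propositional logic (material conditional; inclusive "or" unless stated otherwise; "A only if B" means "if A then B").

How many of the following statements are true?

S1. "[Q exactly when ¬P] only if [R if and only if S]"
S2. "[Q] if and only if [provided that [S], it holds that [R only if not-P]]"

0

S1: This is (Q iff not P) -> (R iff S).

not P = not True = False
Q iff not P = False iff False = True
R iff S = False iff True = False
(Q iff not P) -> (R iff S) = True -> False = False
Thus S1 is false.

S2: Parsed as Q iff (S -> (R -> not P))

not P = not True = False
R -> not P = False -> False = True
S -> (R -> not P) = True -> True = True
Q iff (S -> (R -> not P)) = False iff True = False
Hence S2 is false.

Count: 0.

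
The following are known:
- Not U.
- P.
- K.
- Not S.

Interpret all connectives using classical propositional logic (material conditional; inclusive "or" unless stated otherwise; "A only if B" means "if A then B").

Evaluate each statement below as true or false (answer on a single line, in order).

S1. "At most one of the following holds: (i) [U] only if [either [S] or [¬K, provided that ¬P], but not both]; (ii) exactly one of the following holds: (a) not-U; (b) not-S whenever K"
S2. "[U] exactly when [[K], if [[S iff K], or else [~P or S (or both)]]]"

S1 True; S2 False

S1: This is (U → (S ⊕ (¬P → ¬K))) ↑ (¬U ⊕ (K → ¬S)).

¬P = ¬T = F
¬K = ¬T = F
¬P → ¬K = F → F = T
S ⊕ (¬P → ¬K) = F ⊕ T = T
U → (S ⊕ (¬P → ¬K)) = F → T = T
¬U = ¬F = T
¬S = ¬F = T
K → ¬S = T → T = T
¬U ⊕ (K → ¬S) = T ⊕ T = F
(U → (S ⊕ (¬P → ¬K))) ↑ (¬U ⊕ (K → ¬S)) = T ↑ F = T
Hence S1 is true.

S2: Parsed as U ↔ (((S ↔ K) ∨ (¬P ∨ S)) → K)

S ↔ K = F ↔ T = F
¬P = ¬T = F
¬P ∨ S = F ∨ F = F
(S ↔ K) ∨ (¬P ∨ S) = F ∨ F = F
((S ↔ K) ∨ (¬P ∨ S)) → K = F → T = T
U ↔ (((S ↔ K) ∨ (¬P ∨ S)) → K) = F ↔ T = F
Thus S2 is false.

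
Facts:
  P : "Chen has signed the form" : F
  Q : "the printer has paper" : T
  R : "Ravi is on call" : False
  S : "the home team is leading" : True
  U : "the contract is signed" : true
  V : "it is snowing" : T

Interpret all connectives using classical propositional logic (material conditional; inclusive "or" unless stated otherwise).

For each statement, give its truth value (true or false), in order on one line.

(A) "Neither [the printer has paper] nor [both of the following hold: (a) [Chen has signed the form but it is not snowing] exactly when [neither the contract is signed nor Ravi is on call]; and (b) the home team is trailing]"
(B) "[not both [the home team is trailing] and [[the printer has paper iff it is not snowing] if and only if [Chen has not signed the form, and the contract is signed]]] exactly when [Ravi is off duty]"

(A): This is Q nor (((P & ~V) <-> (U nor R)) & ~S).

~V = ~T = F
P & ~V = F & F = F
U nor R = T nor F = F
(P & ~V) <-> (U nor R) = F <-> F = T
~S = ~T = F
((P & ~V) <-> (U nor R)) & ~S = T & F = F
Q nor (((P & ~V) <-> (U nor R)) & ~S) = T nor F = F
Hence (A) is false.

(B): Parsed as (~S nand ((Q <-> ~V) <-> (~P & U))) <-> ~R

~S = ~T = F
~V = ~T = F
Q <-> ~V = T <-> F = F
~P = ~F = T
~P & U = T & T = T
(Q <-> ~V) <-> (~P & U) = F <-> T = F
~S nand ((Q <-> ~V) <-> (~P & U)) = F nand F = T
~R = ~F = T
(~S nand ((Q <-> ~V) <-> (~P & U))) <-> ~R = T <-> T = T
Thus (B) is true.

(A) F, (B) T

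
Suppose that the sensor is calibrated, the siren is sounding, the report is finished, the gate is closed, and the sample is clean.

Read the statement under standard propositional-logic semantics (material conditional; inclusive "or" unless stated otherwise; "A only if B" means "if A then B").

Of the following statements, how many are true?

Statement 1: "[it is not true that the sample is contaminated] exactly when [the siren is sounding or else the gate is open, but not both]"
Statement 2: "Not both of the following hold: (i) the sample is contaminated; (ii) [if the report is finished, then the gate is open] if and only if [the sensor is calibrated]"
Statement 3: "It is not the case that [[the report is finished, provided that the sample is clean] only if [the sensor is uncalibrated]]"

Let U = "the sample is contaminated" (False), Q = "the siren is sounding" (True), S = "the gate is open" (False), R = "the report is finished" (True), P = "the sensor is calibrated" (True).

Statement 1: This is not U iff (Q xor S).

not U = not False = True
Q xor S = True xor False = True
not U iff (Q xor S) = True iff True = True
Thus Statement 1 is true.

Statement 2: This is U nand ((R -> S) iff P).

R -> S = True -> False = False
(R -> S) iff P = False iff True = False
U nand ((R -> S) iff P) = False nand False = True
So Statement 2 is true.

Statement 3: In symbols: not ((not U -> R) -> not P)

not U = not False = True
not U -> R = True -> True = True
not P = not True = False
(not U -> R) -> not P = True -> False = False
not ((not U -> R) -> not P) = not False = True
Hence Statement 3 is true.

Count: 3.

3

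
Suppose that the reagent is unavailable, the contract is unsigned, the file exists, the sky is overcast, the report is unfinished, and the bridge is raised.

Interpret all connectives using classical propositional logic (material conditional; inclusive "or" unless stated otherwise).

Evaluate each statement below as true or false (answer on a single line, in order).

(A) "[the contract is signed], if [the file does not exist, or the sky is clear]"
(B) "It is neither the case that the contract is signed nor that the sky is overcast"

Let R = "the file exists" (T), S = "the sky is overcast" (T), Q = "the contract is signed" (F).

(A): Parsed as (¬R ∨ ¬S) → Q

¬R = ¬T = F
¬S = ¬T = F
¬R ∨ ¬S = F ∨ F = F
(¬R ∨ ¬S) → Q = F → F = T
Thus (A) is true.

(B): Formalization: Q ↓ S

Q ↓ S = F ↓ T = F
Hence (B) is false.

(A) True / (B) False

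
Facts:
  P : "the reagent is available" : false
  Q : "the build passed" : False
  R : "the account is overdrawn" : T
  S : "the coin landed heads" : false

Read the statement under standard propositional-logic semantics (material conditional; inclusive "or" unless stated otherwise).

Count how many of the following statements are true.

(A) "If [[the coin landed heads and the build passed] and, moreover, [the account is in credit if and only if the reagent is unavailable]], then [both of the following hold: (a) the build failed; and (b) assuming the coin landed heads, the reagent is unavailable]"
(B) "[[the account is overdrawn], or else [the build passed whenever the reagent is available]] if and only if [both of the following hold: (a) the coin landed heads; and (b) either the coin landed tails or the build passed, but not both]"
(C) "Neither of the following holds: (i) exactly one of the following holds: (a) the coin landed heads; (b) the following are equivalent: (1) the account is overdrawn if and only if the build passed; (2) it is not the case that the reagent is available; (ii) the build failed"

(A): In symbols: ((S and Q) and (not R iff not P)) -> (not Q and (S -> not P))

S and Q = False and False = False
not R = not True = False
not P = not False = True
not R iff not P = False iff True = False
(S and Q) and (not R iff not P) = False and False = False
not Q = not False = True
not P = not False = True
S -> not P = False -> True = True
not Q and (S -> not P) = True and True = True
((S and Q) and (not R iff not P)) -> (not Q and (S -> not P)) = False -> True = True
Hence (A) is true.

(B): Formalization: (R or (P -> Q)) iff (S and (not S xor Q))

P -> Q = False -> False = True
R or (P -> Q) = True or True = True
not S = not False = True
not S xor Q = True xor False = True
S and (not S xor Q) = False and True = False
(R or (P -> Q)) iff (S and (not S xor Q)) = True iff False = False
Hence (B) is false.

(C): Formalization: (S xor ((R iff Q) iff not P)) nor not Q

R iff Q = True iff False = False
not P = not False = True
(R iff Q) iff not P = False iff True = False
S xor ((R iff Q) iff not P) = False xor False = False
not Q = not False = True
(S xor ((R iff Q) iff not P)) nor not Q = False nor True = False
So (C) is false.

True statements: 1.

1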